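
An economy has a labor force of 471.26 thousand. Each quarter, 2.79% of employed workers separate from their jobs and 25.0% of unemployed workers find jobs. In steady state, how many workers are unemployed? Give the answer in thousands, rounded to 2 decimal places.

About 47.31 thousand are unemployed in steady state.

Steady-state unemployment rate u* = s/(s+f) = 2.79/(2.79+25.0) = 0.100396.
Unemployed = u* × labor force = 0.100396 × 471.26 ≈ 47.31 thousand.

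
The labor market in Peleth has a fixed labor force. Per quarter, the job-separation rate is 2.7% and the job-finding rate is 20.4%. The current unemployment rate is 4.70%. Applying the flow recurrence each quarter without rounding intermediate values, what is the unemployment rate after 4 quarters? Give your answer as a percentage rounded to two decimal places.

Unemployment rate after four quarters ≈ 9.24%.

With a fixed labor force, u_{t+1} = u_t + s·(1−u_t) − f·u_t = u_t·(1−s−f) + s.
Here 1−s−f = 0.769 and s = 0.027.
u_1 = 0.047000 × 0.769 + 0.027 = 0.063143.
u_2 = 0.063143 × 0.769 + 0.027 = 0.075557.
u_3 = 0.075557 × 0.769 + 0.027 = 0.085103.
u_4 = 0.085103 × 0.769 + 0.027 = 0.092444.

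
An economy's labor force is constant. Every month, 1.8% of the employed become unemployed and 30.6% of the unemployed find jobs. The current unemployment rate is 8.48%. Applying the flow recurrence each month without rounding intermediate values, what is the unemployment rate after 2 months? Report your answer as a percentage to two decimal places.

With a fixed labor force, u_{t+1} = u_t + s·(1−u_t) − f·u_t = u_t·(1−s−f) + s.
Here 1−s−f = 0.676 and s = 0.018.
u_1 = 0.084800 × 0.676 + 0.018 = 0.075325.
u_2 = 0.075325 × 0.676 + 0.018 = 0.068920.

Unemployment rate after two months ≈ 6.89%.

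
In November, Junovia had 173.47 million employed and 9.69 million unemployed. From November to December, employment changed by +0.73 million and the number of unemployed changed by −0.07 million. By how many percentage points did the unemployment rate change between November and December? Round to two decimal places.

The unemployment rate changed by −0.06 percentage points.

November: labor force = 173.47 + 9.69 = 183.16; u = 9.69/183.16 = 5.29%.
December: labor force = 174.20 + 9.62 = 183.82; u = 9.62/183.82 = 5.23%.
Change = 5.23% − 5.29% = −0.06 pp.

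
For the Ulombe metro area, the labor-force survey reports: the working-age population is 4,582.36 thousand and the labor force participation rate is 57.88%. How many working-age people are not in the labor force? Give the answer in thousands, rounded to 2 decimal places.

Share not in the labor force = 1 − 0.5788 = 0.4212.
Not in labor force = 0.4212 × 4,582.36 ≈ 1,930.09 thousand.

About 1,930.09 thousand are not in the labor force.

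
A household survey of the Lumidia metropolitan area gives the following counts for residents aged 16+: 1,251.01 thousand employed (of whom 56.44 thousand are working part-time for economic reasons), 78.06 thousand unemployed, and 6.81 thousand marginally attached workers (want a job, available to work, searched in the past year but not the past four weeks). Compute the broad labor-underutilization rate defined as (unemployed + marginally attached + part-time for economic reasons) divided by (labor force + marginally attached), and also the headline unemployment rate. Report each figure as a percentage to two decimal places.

Labor force = 1,251.01 + 78.06 = 1,329.07 thousand.
Numerator = 78.06 + 6.81 + 56.44 = 141.31 thousand.
Denominator = 1,329.07 + 6.81 = 1,335.88 thousand.
Broad rate = 141.31 / 1,335.88 = 10.58%.
Headline unemployment rate = 78.06 / 1,329.07 = 5.87%.

Broad underutilization rate ≈ 10.58%; headline unemployment rate ≈ 5.87%.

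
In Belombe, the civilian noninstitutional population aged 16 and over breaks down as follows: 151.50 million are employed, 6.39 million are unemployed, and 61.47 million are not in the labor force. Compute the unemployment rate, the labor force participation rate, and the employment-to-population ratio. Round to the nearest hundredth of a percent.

Unemployment rate ≈ 4.05%; labor force participation rate ≈ 71.98%; employment-population ratio ≈ 69.06%.

Labor force = employed + unemployed = 151.50 + 6.39 = 157.89 million.
Working-age population = 157.89 + 61.47 = 219.36 million.
Unemployment rate = 6.39 / 157.89 = 4.05%.
Labor force participation rate = 157.89 / 219.36 = 71.98%.
Employment-population ratio = 151.50 / 219.36 = 69.06%.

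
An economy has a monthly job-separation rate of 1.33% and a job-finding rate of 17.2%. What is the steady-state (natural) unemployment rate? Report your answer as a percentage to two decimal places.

At steady state the flows balance: s·E = f·U, so U/(E+U) = s/(s+f).
u* = 1.33 / (1.33 + 17.2) = 1.33 / 18.53 = 7.18%.

Steady-state unemployment rate ≈ 7.18%.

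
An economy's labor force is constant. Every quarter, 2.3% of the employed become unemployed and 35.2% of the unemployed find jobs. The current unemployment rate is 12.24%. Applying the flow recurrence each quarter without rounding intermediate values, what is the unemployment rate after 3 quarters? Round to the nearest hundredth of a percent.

With a fixed labor force, u_{t+1} = u_t + s·(1−u_t) − f·u_t = u_t·(1−s−f) + s.
Here 1−s−f = 0.625 and s = 0.023.
u_1 = 0.122400 × 0.625 + 0.023 = 0.099500.
u_2 = 0.099500 × 0.625 + 0.023 = 0.085187.
u_3 = 0.085187 × 0.625 + 0.023 = 0.076242.

Unemployment rate after three quarters ≈ 7.62%.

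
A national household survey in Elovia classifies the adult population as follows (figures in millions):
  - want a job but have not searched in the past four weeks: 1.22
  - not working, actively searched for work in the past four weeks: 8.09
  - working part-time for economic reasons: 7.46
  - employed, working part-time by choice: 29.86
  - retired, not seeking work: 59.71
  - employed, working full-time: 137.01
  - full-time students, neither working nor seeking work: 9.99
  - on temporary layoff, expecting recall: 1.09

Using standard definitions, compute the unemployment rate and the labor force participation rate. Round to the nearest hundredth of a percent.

Unemployment rate ≈ 5.00%; labor force participation rate ≈ 72.13%.

Employed = 7.46 + 29.86 + 137.01 = 174.33 million (anyone who worked, including part-time for economic reasons, counts as employed).
Unemployed = 8.09 + 1.09 = 9.18 million (jobless and actively searching, or on temporary layoff).
Labor force = 174.33 + 9.18 = 183.51 million.
Not in labor force = 1.22 + 59.71 + 9.99 = 70.92 million (those not working and not actively searching are outside the labor force — including those who want a job but have given up searching).
Civilian working-age population = 183.51 + 70.92 = 254.43 million.
Unemployment rate = 9.18 / 183.51 = 5.00%.
Labor force participation rate = 183.51 / 254.43 = 72.13%.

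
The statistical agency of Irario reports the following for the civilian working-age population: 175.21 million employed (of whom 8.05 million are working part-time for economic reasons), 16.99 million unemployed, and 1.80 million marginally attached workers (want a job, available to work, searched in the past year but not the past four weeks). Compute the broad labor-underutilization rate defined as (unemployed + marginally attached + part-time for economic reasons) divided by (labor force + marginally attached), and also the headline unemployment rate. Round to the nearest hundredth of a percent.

Broad underutilization rate ≈ 13.84%; headline unemployment rate ≈ 8.84%.

Labor force = 175.21 + 16.99 = 192.20 million.
Numerator = 16.99 + 1.80 + 8.05 = 26.84 million.
Denominator = 192.20 + 1.80 = 194.00 million.
Broad rate = 26.84 / 194.00 = 13.84%.
Headline unemployment rate = 16.99 / 192.20 = 8.84%.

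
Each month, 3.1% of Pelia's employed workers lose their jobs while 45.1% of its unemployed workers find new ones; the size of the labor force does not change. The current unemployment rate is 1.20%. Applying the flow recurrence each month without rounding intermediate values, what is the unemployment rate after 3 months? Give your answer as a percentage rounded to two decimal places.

Unemployment rate after three months ≈ 5.70%.

With a fixed labor force, u_{t+1} = u_t + s·(1−u_t) − f·u_t = u_t·(1−s−f) + s.
Here 1−s−f = 0.518 and s = 0.031.
u_1 = 0.012000 × 0.518 + 0.031 = 0.037216.
u_2 = 0.037216 × 0.518 + 0.031 = 0.050278.
u_3 = 0.050278 × 0.518 + 0.031 = 0.057044.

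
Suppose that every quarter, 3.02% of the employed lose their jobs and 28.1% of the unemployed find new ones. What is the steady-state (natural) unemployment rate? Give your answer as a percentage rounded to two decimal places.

At steady state the flows balance: s·E = f·U, so U/(E+U) = s/(s+f).
u* = 3.02 / (3.02 + 28.1) = 3.02 / 31.12 = 9.70%.

Steady-state unemployment rate ≈ 9.70%.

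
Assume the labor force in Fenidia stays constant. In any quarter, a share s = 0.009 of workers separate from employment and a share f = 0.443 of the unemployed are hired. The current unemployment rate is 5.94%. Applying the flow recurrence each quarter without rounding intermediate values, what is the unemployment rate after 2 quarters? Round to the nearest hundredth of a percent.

With a fixed labor force, u_{t+1} = u_t + s·(1−u_t) − f·u_t = u_t·(1−s−f) + s.
Here 1−s−f = 0.548 and s = 0.009.
u_1 = 0.059400 × 0.548 + 0.009 = 0.041551.
u_2 = 0.041551 × 0.548 + 0.009 = 0.031770.

Unemployment rate after two quarters ≈ 3.18%.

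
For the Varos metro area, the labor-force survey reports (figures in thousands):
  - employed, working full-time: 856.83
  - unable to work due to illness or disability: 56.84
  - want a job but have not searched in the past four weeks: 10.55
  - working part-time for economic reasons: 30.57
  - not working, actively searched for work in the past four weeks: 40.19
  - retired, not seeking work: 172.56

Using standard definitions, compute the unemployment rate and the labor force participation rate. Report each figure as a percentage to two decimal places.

Employed = 856.83 + 30.57 = 887.40 thousand (anyone who worked, including part-time for economic reasons, counts as employed).
Unemployed = 40.19 thousand.
Labor force = 887.40 + 40.19 = 927.59 thousand.
Not in labor force = 56.84 + 10.55 + 172.56 = 239.95 thousand (those not working and not actively searching are outside the labor force — including those who want a job but have given up searching).
Civilian working-age population = 927.59 + 239.95 = 1,167.54 thousand.
Unemployment rate = 40.19 / 927.59 = 4.33%.
Labor force participation rate = 927.59 / 1,167.54 = 79.45%.

Unemployment rate ≈ 4.33%; labor force participation rate ≈ 79.45%.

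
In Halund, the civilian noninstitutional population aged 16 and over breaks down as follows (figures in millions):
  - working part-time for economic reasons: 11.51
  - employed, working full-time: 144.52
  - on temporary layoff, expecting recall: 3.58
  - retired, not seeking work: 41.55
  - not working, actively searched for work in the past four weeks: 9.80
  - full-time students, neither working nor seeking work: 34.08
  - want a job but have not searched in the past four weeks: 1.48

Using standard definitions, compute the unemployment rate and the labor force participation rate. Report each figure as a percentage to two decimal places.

Employed = 11.51 + 144.52 = 156.03 million (anyone who worked, including part-time for economic reasons, counts as employed).
Unemployed = 3.58 + 9.80 = 13.38 million (jobless and actively searching, or on temporary layoff).
Labor force = 156.03 + 13.38 = 169.41 million.
Not in labor force = 41.55 + 34.08 + 1.48 = 77.11 million (those not working and not actively searching are outside the labor force — including those who want a job but have given up searching).
Civilian working-age population = 169.41 + 77.11 = 246.52 million.
Unemployment rate = 13.38 / 169.41 = 7.90%.
Labor force participation rate = 169.41 / 246.52 = 68.72%.

Unemployment rate ≈ 7.90%; labor force participation rate ≈ 68.72%.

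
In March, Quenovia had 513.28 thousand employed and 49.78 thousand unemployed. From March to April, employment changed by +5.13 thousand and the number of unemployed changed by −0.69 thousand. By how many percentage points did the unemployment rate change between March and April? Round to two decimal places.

March: labor force = 513.28 + 49.78 = 563.06; u = 49.78/563.06 = 8.84%.
April: labor force = 518.41 + 49.09 = 567.50; u = 49.09/567.50 = 8.65%.
Change = 8.65% − 8.84% = −0.19 pp.

The unemployment rate changed by −0.19 percentage points.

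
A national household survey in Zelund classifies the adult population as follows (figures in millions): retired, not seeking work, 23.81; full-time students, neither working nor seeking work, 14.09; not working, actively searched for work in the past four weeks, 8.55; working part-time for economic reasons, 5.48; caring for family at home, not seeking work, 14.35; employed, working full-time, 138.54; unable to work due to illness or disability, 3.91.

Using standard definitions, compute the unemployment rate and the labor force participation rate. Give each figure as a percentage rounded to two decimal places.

Employed = 5.48 + 138.54 = 144.02 million (anyone who worked, including part-time for economic reasons, counts as employed).
Unemployed = 8.55 million.
Labor force = 144.02 + 8.55 = 152.57 million.
Not in labor force = 23.81 + 14.09 + 14.35 + 3.91 = 56.16 million (those not working and not actively searching are outside the labor force).
Civilian working-age population = 152.57 + 56.16 = 208.73 million.
Unemployment rate = 8.55 / 152.57 = 5.60%.
Labor force participation rate = 152.57 / 208.73 = 73.09%.

Unemployment rate ≈ 5.60%; labor force participation rate ≈ 73.09%.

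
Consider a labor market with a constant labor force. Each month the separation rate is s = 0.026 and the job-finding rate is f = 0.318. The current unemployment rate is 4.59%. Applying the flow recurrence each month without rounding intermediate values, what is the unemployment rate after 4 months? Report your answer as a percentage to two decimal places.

Unemployment rate after four months ≈ 7.01%.

With a fixed labor force, u_{t+1} = u_t + s·(1−u_t) − f·u_t = u_t·(1−s−f) + s.
Here 1−s−f = 0.656 and s = 0.026.
u_1 = 0.045900 × 0.656 + 0.026 = 0.056110.
u_2 = 0.056110 × 0.656 + 0.026 = 0.062808.
u_3 = 0.062808 × 0.656 + 0.026 = 0.067202.
u_4 = 0.067202 × 0.656 + 0.026 = 0.070085.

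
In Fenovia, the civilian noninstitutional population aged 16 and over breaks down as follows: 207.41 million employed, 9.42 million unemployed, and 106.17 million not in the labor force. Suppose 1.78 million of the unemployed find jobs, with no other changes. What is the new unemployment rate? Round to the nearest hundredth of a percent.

New unemployment rate ≈ 3.52%.

Initially, labor force = 207.41 + 9.42 = 216.83 million, so u = 9.42/216.83 = 4.34%.
After the change, unemployed falls and employed rises by 1.78; labor force unchanged → E = 209.19, U = 7.64, labor force = 216.83 million.
New unemployment rate = 7.64 / 216.83 = 3.52%.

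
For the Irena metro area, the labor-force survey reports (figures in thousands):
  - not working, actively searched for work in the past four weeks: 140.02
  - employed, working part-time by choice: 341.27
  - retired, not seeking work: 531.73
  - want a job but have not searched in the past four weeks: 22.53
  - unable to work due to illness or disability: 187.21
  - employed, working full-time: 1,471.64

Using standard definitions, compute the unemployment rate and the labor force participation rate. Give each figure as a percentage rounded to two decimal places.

Unemployment rate ≈ 7.17%; labor force participation rate ≈ 72.48%.

Employed = 341.27 + 1,471.64 = 1,812.91 thousand.
Unemployed = 140.02 thousand.
Labor force = 1,812.91 + 140.02 = 1,952.93 thousand.
Not in labor force = 531.73 + 22.53 + 187.21 = 741.47 thousand (those not working and not actively searching are outside the labor force — including those who want a job but have given up searching).
Civilian working-age population = 1,952.93 + 741.47 = 2,694.40 thousand.
Unemployment rate = 140.02 / 1,952.93 = 7.17%.
Labor force participation rate = 1,952.93 / 2,694.40 = 72.48%.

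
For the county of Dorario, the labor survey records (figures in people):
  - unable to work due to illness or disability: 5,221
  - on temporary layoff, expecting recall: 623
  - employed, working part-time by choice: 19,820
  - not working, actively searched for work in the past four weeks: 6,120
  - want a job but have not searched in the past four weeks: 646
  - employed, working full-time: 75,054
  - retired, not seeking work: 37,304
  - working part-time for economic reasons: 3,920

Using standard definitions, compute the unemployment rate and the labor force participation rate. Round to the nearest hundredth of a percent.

Employed = 19,820 + 75,054 + 3,920 = 98,794 (anyone who worked, including part-time for economic reasons, counts as employed).
Unemployed = 623 + 6,120 = 6,743 (jobless and actively searching, or on temporary layoff).
Labor force = 98,794 + 6,743 = 105,537.
Not in labor force = 5,221 + 646 + 37,304 = 43,171 (those not working and not actively searching are outside the labor force — including those who want a job but have given up searching).
Civilian working-age population = 105,537 + 43,171 = 148,708.
Unemployment rate = 6,743 / 105,537 = 6.39%.
Labor force participation rate = 105,537 / 148,708 = 70.97%.

Unemployment rate ≈ 6.39%; labor force participation rate ≈ 70.97%.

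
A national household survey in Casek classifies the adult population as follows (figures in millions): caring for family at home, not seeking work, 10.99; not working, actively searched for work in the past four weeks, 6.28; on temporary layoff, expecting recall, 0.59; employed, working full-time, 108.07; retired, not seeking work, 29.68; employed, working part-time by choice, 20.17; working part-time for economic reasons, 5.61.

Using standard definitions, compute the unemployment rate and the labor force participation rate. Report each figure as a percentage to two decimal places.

Employed = 108.07 + 20.17 + 5.61 = 133.85 million (anyone who worked, including part-time for economic reasons, counts as employed).
Unemployed = 6.28 + 0.59 = 6.87 million (jobless and actively searching, or on temporary layoff).
Labor force = 133.85 + 6.87 = 140.72 million.
Not in labor force = 10.99 + 29.68 = 40.67 million (those not working and not actively searching are outside the labor force).
Civilian working-age population = 140.72 + 40.67 = 181.39 million.
Unemployment rate = 6.87 / 140.72 = 4.88%.
Labor force participation rate = 140.72 / 181.39 = 77.58%.

Unemployment rate ≈ 4.88%; labor force participation rate ≈ 77.58%.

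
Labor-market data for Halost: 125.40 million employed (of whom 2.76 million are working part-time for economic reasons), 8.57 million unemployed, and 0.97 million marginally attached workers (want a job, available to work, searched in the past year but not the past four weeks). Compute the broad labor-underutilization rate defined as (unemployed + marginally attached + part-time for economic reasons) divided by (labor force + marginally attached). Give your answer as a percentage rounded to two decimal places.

Broad underutilization rate ≈ 9.12%.

Labor force = 125.40 + 8.57 = 133.97 million.
Numerator = 8.57 + 0.97 + 2.76 = 12.30 million.
Denominator = 133.97 + 0.97 = 134.94 million.
Broad rate = 12.30 / 134.94 = 9.12%.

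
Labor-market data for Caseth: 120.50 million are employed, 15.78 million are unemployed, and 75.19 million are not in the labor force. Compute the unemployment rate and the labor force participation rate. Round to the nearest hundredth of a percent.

Labor force = employed + unemployed = 120.50 + 15.78 = 136.28 million.
Working-age population = 136.28 + 75.19 = 211.47 million.
Unemployment rate = 15.78 / 136.28 = 11.58%.
Labor force participation rate = 136.28 / 211.47 = 64.44%.

Unemployment rate ≈ 11.58%; labor force participation rate ≈ 64.44%.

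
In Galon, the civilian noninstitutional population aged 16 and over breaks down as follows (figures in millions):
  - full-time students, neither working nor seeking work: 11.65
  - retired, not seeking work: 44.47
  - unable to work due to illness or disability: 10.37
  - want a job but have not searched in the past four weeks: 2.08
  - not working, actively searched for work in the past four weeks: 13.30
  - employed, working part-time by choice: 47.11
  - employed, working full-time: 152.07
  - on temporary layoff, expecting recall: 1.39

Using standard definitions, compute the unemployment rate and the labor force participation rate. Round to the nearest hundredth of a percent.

Employed = 47.11 + 152.07 = 199.18 million.
Unemployed = 13.30 + 1.39 = 14.69 million (jobless and actively searching, or on temporary layoff).
Labor force = 199.18 + 14.69 = 213.87 million.
Not in labor force = 11.65 + 44.47 + 10.37 + 2.08 = 68.57 million (those not working and not actively searching are outside the labor force — including those who want a job but have given up searching).
Civilian working-age population = 213.87 + 68.57 = 282.44 million.
Unemployment rate = 14.69 / 213.87 = 6.87%.
Labor force participation rate = 213.87 / 282.44 = 75.72%.

Unemployment rate ≈ 6.87%; labor force participation rate ≈ 75.72%.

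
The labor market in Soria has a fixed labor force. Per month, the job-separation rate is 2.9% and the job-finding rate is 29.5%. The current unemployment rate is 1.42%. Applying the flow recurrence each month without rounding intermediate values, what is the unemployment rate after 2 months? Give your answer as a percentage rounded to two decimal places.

With a fixed labor force, u_{t+1} = u_t + s·(1−u_t) − f·u_t = u_t·(1−s−f) + s.
Here 1−s−f = 0.676 and s = 0.029.
u_1 = 0.014200 × 0.676 + 0.029 = 0.038599.
u_2 = 0.038599 × 0.676 + 0.029 = 0.055093.

Unemployment rate after two months ≈ 5.51%.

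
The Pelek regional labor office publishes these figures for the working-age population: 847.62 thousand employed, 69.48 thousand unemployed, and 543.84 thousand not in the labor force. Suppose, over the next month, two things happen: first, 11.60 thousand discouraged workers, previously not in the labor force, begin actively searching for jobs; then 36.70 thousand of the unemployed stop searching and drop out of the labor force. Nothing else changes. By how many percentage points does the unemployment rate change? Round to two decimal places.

Initially, labor force = 847.62 + 69.48 = 917.10 thousand, so u = 69.48/917.10 = 7.58%.
After the first change, unemployed and labor force both rise by 11.60 → E = 847.62, U = 81.08, labor force = 928.70 thousand.
After the second change, unemployed and labor force both fall by 36.70 → E = 847.62, U = 44.38, labor force = 892.00 thousand.
New unemployment rate = 44.38 / 892.00 = 4.98%.
Change = 4.98% − 7.58% = −2.60 percentage points.

The unemployment rate changes by −2.60 percentage points.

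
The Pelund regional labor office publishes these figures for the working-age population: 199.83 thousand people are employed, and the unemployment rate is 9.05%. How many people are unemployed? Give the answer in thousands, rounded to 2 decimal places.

Let U be the number unemployed. The labor force is E + U, and U/(E+U) = 0.0905.
So U = 0.0905 × 199.83 / (1 − 0.0905) = 18.0846 / 0.9095 ≈ 19.88 thousand.

About 19.88 thousand are unemployed.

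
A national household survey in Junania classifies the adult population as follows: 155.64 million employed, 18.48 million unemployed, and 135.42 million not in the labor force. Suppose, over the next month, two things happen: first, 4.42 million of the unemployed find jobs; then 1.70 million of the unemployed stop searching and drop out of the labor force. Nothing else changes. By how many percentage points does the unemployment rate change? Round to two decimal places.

Initially, labor force = 155.64 + 18.48 = 174.12 million, so u = 18.48/174.12 = 10.61%.
After the first change, unemployed falls and employed rises by 4.42; labor force unchanged → E = 160.06, U = 14.06, labor force = 174.12 million.
After the second change, unemployed and labor force both fall by 1.70 → E = 160.06, U = 12.36, labor force = 172.42 million.
New unemployment rate = 12.36 / 172.42 = 7.17%.
Change = 7.17% − 10.61% = −3.44 percentage points.

The unemployment rate changes by −3.44 percentage points.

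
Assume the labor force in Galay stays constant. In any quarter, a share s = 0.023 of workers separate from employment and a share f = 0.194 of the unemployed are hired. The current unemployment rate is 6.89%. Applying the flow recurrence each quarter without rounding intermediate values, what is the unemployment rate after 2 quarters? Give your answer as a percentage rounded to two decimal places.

With a fixed labor force, u_{t+1} = u_t + s·(1−u_t) − f·u_t = u_t·(1−s−f) + s.
Here 1−s−f = 0.783 and s = 0.023.
u_1 = 0.068900 × 0.783 + 0.023 = 0.076949.
u_2 = 0.076949 × 0.783 + 0.023 = 0.083251.

Unemployment rate after two quarters ≈ 8.33%.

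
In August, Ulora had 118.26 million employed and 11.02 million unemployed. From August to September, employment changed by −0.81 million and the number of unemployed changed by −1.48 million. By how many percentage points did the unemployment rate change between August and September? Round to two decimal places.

The unemployment rate changed by −1.01 percentage points.

August: labor force = 118.26 + 11.02 = 129.28; u = 11.02/129.28 = 8.52%.
September: labor force = 117.45 + 9.54 = 126.99; u = 9.54/126.99 = 7.51%.
Change = 7.51% − 8.52% = −1.01 pp.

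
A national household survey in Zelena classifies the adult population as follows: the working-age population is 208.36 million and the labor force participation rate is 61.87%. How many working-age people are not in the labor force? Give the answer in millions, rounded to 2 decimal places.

Share not in the labor force = 1 − 0.6187 = 0.3813.
Not in labor force = 0.3813 × 208.36 ≈ 79.45 million.

About 79.45 million are not in the labor force.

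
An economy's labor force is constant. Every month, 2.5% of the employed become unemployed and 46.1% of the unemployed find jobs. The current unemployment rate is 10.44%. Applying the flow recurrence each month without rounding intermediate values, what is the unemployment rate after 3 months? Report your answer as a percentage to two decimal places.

Unemployment rate after three months ≈ 5.86%.

With a fixed labor force, u_{t+1} = u_t + s·(1−u_t) − f·u_t = u_t·(1−s−f) + s.
Here 1−s−f = 0.514 and s = 0.025.
u_1 = 0.104400 × 0.514 + 0.025 = 0.078662.
u_2 = 0.078662 × 0.514 + 0.025 = 0.065432.
u_3 = 0.065432 × 0.514 + 0.025 = 0.058632.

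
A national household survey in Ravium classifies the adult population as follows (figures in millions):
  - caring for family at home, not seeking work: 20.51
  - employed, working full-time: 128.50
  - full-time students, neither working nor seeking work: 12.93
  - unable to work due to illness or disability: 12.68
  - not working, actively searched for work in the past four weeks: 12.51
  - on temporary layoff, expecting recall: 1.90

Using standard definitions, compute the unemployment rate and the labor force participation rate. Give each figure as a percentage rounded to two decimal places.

Unemployment rate ≈ 10.08%; labor force participation rate ≈ 75.60%.

Employed = 128.50 million.
Unemployed = 12.51 + 1.90 = 14.41 million (jobless and actively searching, or on temporary layoff).
Labor force = 128.50 + 14.41 = 142.91 million.
Not in labor force = 20.51 + 12.93 + 12.68 = 46.12 million (those not working and not actively searching are outside the labor force).
Civilian working-age population = 142.91 + 46.12 = 189.03 million.
Unemployment rate = 14.41 / 142.91 = 10.08%.
Labor force participation rate = 142.91 / 189.03 = 75.60%.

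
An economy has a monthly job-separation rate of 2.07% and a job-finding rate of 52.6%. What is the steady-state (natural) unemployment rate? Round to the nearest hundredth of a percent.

Steady-state unemployment rate ≈ 3.79%.

At steady state the flows balance: s·E = f·U, so U/(E+U) = s/(s+f).
u* = 2.07 / (2.07 + 52.6) = 2.07 / 54.67 = 3.79%.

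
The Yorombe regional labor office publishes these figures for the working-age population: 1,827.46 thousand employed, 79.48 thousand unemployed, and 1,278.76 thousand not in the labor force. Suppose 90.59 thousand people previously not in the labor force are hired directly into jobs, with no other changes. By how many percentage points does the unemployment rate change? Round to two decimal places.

Initially, labor force = 1,827.46 + 79.48 = 1,906.94 thousand, so u = 79.48/1,906.94 = 4.17%.
After the change, employed and labor force both rise by 90.59; unemployed unchanged → E = 1,918.05, U = 79.48, labor force = 1,997.53 thousand.
New unemployment rate = 79.48 / 1,997.53 = 3.98%.
Change = 3.98% − 4.17% = −0.19 percentage points.

The unemployment rate changes by −0.19 percentage points.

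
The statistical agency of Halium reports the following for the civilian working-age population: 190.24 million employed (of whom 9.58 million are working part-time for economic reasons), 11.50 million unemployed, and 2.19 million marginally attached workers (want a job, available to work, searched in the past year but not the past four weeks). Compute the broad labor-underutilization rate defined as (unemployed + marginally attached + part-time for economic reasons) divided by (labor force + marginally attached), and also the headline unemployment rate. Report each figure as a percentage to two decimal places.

Labor force = 190.24 + 11.50 = 201.74 million.
Numerator = 11.50 + 2.19 + 9.58 = 23.27 million.
Denominator = 201.74 + 2.19 = 203.93 million.
Broad rate = 23.27 / 203.93 = 11.41%.
Headline unemployment rate = 11.50 / 201.74 = 5.70%.

Broad underutilization rate ≈ 11.41%; headline unemployment rate ≈ 5.70%.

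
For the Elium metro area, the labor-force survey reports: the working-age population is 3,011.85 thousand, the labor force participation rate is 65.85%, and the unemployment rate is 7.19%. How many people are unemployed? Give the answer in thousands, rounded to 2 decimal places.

Labor force = 0.6585 × 3,011.85 = 1,983.30 thousand.
Unemployed = 0.0719 × 1,983.30 ≈ 142.60 thousand.

About 142.60 thousand are unemployed.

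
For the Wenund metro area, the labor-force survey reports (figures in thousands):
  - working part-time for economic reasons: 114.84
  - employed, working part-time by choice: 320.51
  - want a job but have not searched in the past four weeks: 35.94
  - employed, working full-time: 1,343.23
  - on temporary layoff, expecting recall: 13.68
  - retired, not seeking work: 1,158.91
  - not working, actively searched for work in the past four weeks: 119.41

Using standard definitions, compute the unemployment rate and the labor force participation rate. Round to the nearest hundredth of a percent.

Unemployment rate ≈ 6.96%; labor force participation rate ≈ 61.54%.

Employed = 114.84 + 320.51 + 1,343.23 = 1,778.58 thousand (anyone who worked, including part-time for economic reasons, counts as employed).
Unemployed = 13.68 + 119.41 = 133.09 thousand (jobless and actively searching, or on temporary layoff).
Labor force = 1,778.58 + 133.09 = 1,911.67 thousand.
Not in labor force = 35.94 + 1,158.91 = 1,194.85 thousand (those not working and not actively searching are outside the labor force — including those who want a job but have given up searching).
Civilian working-age population = 1,911.67 + 1,194.85 = 3,106.52 thousand.
Unemployment rate = 133.09 / 1,911.67 = 6.96%.
Labor force participation rate = 1,911.67 / 3,106.52 = 61.54%.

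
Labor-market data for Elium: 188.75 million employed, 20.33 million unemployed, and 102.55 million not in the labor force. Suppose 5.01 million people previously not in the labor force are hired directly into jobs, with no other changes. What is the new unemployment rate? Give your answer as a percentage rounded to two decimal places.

New unemployment rate ≈ 9.50%.

Initially, labor force = 188.75 + 20.33 = 209.08 million, so u = 20.33/209.08 = 9.72%.
After the change, employed and labor force both rise by 5.01; unemployed unchanged → E = 193.76, U = 20.33, labor force = 214.09 million.
New unemployment rate = 20.33 / 214.09 = 9.50%.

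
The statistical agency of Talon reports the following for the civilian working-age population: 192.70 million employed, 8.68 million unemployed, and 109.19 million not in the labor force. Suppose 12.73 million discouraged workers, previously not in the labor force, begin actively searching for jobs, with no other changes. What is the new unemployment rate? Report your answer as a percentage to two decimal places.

New unemployment rate ≈ 10.00%.

Initially, labor force = 192.70 + 8.68 = 201.38 million, so u = 8.68/201.38 = 4.31%.
After the change, unemployed and labor force both rise by 12.73 → E = 192.70, U = 21.41, labor force = 214.11 million.
New unemployment rate = 21.41 / 214.11 = 10.00%.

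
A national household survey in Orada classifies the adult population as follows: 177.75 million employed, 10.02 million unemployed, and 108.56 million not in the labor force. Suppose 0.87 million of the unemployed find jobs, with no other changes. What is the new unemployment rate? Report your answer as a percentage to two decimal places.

New unemployment rate ≈ 4.87%.

Initially, labor force = 177.75 + 10.02 = 187.77 million, so u = 10.02/187.77 = 5.34%.
After the change, unemployed falls and employed rises by 0.87; labor force unchanged → E = 178.62, U = 9.15, labor force = 187.77 million.
New unemployment rate = 9.15 / 187.77 = 4.87%.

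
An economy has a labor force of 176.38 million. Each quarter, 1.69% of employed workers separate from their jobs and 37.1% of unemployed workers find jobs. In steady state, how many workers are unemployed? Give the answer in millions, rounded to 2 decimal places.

About 7.68 million are unemployed in steady state.

Steady-state unemployment rate u* = s/(s+f) = 1.69/(1.69+37.1) = 0.043568.
Unemployed = u* × labor force = 0.043568 × 176.38 ≈ 7.68 million.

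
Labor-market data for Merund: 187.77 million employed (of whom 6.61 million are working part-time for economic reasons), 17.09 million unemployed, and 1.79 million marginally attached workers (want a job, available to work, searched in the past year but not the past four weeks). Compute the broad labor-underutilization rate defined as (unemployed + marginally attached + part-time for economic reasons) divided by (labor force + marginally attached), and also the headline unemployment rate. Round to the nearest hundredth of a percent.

Labor force = 187.77 + 17.09 = 204.86 million.
Numerator = 17.09 + 1.79 + 6.61 = 25.49 million.
Denominator = 204.86 + 1.79 = 206.65 million.
Broad rate = 25.49 / 206.65 = 12.33%.
Headline unemployment rate = 17.09 / 204.86 = 8.34%.

Broad underutilization rate ≈ 12.33%; headline unemployment rate ≈ 8.34%.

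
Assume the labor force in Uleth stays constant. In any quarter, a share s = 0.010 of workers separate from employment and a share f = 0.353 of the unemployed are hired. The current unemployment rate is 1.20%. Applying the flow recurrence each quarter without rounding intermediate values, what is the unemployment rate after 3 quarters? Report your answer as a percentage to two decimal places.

Unemployment rate after three quarters ≈ 2.35%.

With a fixed labor force, u_{t+1} = u_t + s·(1−u_t) − f·u_t = u_t·(1−s−f) + s.
Here 1−s−f = 0.637 and s = 0.010.
u_1 = 0.012000 × 0.637 + 0.010 = 0.017644.
u_2 = 0.017644 × 0.637 + 0.010 = 0.021239.
u_3 = 0.021239 × 0.637 + 0.010 = 0.023529.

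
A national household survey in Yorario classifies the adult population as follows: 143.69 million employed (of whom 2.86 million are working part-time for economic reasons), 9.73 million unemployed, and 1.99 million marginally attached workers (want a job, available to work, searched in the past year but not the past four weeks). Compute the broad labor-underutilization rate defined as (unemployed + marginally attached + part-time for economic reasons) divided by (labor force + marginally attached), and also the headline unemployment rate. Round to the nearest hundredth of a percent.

Broad underutilization rate ≈ 9.38%; headline unemployment rate ≈ 6.34%.

Labor force = 143.69 + 9.73 = 153.42 million.
Numerator = 9.73 + 1.99 + 2.86 = 14.58 million.
Denominator = 153.42 + 1.99 = 155.41 million.
Broad rate = 14.58 / 155.41 = 9.38%.
Headline unemployment rate = 9.73 / 153.42 = 6.34%.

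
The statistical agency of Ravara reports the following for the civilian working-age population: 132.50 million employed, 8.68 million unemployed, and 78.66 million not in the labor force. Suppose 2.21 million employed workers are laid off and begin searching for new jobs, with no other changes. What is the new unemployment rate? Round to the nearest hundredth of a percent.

Initially, labor force = 132.50 + 8.68 = 141.18 million, so u = 8.68/141.18 = 6.15%.
After the change, employed falls and unemployed rises by 2.21; labor force unchanged → E = 130.29, U = 10.89, labor force = 141.18 million.
New unemployment rate = 10.89 / 141.18 = 7.71%.

New unemployment rate ≈ 7.71%.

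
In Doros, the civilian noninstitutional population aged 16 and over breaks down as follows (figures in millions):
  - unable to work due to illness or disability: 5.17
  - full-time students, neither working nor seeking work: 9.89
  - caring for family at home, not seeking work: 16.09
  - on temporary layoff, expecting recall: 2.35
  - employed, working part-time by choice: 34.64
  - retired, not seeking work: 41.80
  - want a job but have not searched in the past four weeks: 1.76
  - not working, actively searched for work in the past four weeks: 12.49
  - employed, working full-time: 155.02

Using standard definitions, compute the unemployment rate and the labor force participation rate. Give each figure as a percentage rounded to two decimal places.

Unemployment rate ≈ 7.26%; labor force participation rate ≈ 73.24%.

Employed = 34.64 + 155.02 = 189.66 million.
Unemployed = 2.35 + 12.49 = 14.84 million (jobless and actively searching, or on temporary layoff).
Labor force = 189.66 + 14.84 = 204.50 million.
Not in labor force = 5.17 + 9.89 + 16.09 + 41.80 + 1.76 = 74.71 million (those not working and not actively searching are outside the labor force — including those who want a job but have given up searching).
Civilian working-age population = 204.50 + 74.71 = 279.21 million.
Unemployment rate = 14.84 / 204.50 = 7.26%.
Labor force participation rate = 204.50 / 279.21 = 73.24%.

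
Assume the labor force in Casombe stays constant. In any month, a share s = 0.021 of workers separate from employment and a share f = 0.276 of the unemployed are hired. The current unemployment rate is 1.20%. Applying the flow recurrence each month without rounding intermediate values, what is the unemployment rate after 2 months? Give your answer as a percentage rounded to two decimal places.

Unemployment rate after two months ≈ 4.17%.

With a fixed labor force, u_{t+1} = u_t + s·(1−u_t) − f·u_t = u_t·(1−s−f) + s.
Here 1−s−f = 0.703 and s = 0.021.
u_1 = 0.012000 × 0.703 + 0.021 = 0.029436.
u_2 = 0.029436 × 0.703 + 0.021 = 0.041694.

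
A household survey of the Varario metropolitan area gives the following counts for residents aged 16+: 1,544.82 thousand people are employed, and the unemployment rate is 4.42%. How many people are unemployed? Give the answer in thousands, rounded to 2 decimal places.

Let U be the number unemployed. The labor force is E + U, and U/(E+U) = 0.0442.
So U = 0.0442 × 1,544.82 / (1 − 0.0442) = 68.2810 / 0.9558 ≈ 71.44 thousand.

About 71.44 thousand are unemployed.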